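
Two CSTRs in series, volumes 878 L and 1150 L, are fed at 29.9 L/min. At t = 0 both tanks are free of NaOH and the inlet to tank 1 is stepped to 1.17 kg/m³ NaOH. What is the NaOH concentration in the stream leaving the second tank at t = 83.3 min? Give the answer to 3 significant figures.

Species balance on tank i: dCᵢ/dt = (Cᵢ₋₁ − Cᵢ)/τᵢ with τᵢ = Vᵢ/Q.
τ₁ = 878/29.9 = 29.365 min; τ₂ = 1150/29.9 = 38.462 min.
Solving the cascade with C₁(0)=C₂(0)=0 gives C₂(t) = C_in[1 − (τ₁ e^(−t/τ₁) − τ₂ e^(−t/τ₂))/(τ₁ − τ₂)].
At t = 83.3: e^(−t/τ₁) = 0.058616, e^(−t/τ₂) = 0.11466.
C₂ = 1.17·[1 − (29.365·0.058616 − 38.462·0.11466)/(-9.0970)] = 1.17·0.70444 = 0.82419 kg/m³.

0.824 kg/m³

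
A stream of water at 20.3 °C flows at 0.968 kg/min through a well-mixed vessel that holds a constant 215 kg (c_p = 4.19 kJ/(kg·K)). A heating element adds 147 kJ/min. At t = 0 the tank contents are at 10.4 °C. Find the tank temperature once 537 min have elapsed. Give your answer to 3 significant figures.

M c_p dT/dt = ṁ c_p (T_in − T) + Q̇.
Rearrange: dT/dt = (T_ss − T)/τ with τ = M/ṁ = 222.11 min and T_ss = T_in + Q̇/(ṁ c_p) = 56.543 °C.
Integrating: T(t) = T_ss + (T₀ − T_ss) e^(−t/τ).
T(537) = 56.543 + (-46.143)·e^(−537/222.11) = 56.543 + (-46.143)·0.089122 = 52.431 °C.

52.4 °C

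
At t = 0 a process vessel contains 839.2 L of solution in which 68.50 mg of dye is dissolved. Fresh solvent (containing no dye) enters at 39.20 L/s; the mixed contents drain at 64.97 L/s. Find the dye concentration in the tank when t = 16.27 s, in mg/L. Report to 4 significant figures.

0.02847 mg/L

Let m(t) be the amount of dye. Volume: V(t) = V₀ + (Q_in − Q_out) t = 839.2 − 25.7700 t; V(16.27) = 419.922 L.
No dye enters, so dm/dt = −Q_out · (m/V).
dm/m = −Q_out dt/(V₀ − 25.7700 t); integrating gives ln(m/m₀) = −(Q_out/(Q_in−Q_out)) ln(V/V₀).
m = m₀ (V₀/V)^(Q_out/(Q_in−Q_out)) = 68.50 × (839.2/419.922)^(-2.52115) = 11.9561 mg.
C = m/V = 11.9561/419.922 = 0.0284722 mg/L.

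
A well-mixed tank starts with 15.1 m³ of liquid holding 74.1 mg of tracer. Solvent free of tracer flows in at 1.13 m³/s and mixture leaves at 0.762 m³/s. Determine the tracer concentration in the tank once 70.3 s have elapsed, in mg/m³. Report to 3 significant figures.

0.229 mg/m³

Total volume: dV/dt = Q_in − Q_out = 0.36800 m³/s, so V(t) = 15.1 + 0.36800 t and V(70.3) = 40.970 m³.
Solute balance: dm/dt = 0 − Q_out C = −Q_out m/V(t).
dm/m = −Q_out dt/(V₀ + 0.36800 t); integrating gives ln(m/m₀) = −(Q_out/(Q_in−Q_out)) ln(V/V₀).
m = m₀ (V₀/V)^(Q_out/(Q_in−Q_out)) = 74.1 × (15.1/40.970)^(2.0707) = 9.3800 mg.
C = m/V = 9.3800/40.970 = 0.22895 mg/m³.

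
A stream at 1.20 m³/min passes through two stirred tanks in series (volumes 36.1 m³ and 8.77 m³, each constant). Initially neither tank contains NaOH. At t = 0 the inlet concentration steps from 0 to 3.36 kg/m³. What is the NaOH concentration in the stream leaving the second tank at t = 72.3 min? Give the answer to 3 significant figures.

2.96 kg/m³

Species balance on tank i: dCᵢ/dt = (Cᵢ₋₁ − Cᵢ)/τᵢ with τᵢ = Vᵢ/Q.
τ₁ = 36.1/1.20 = 30.083 min; τ₂ = 8.77/1.20 = 7.3083 min.
Solving the cascade with C₁(0)=C₂(0)=0 gives C₂(t) = C_in[1 − (τ₁ e^(−t/τ₁) − τ₂ e^(−t/τ₂))/(τ₁ − τ₂)].
At t = 72.3: e^(−t/τ₁) = 0.090417, e^(−t/τ₂) = 5.0536e-05.
C₂ = 3.36·[1 − (30.083·0.090417 − 7.3083·5.0536e-05)/(22.775)] = 3.36·0.88059 = 2.9588 kg/m³.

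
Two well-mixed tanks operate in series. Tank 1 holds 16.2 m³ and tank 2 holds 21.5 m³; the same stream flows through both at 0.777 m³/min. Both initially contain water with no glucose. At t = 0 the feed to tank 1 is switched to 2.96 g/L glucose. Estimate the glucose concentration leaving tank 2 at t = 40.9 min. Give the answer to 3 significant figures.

Species balance on tank i: dCᵢ/dt = (Cᵢ₋₁ − Cᵢ)/τᵢ with τᵢ = Vᵢ/Q.
τ₁ = 16.2/0.777 = 20.849 min; τ₂ = 21.5/0.777 = 27.671 min.
Solving the cascade with C₁(0)=C₂(0)=0 gives C₂(t) = C_in[1 − (τ₁ e^(−t/τ₁) − τ₂ e^(−t/τ₂))/(τ₁ − τ₂)].
At t = 40.9: e^(−t/τ₁) = 0.14062, e^(−t/τ₂) = 0.22807.
C₂ = 2.96·[1 − (20.849·0.14062 − 27.671·0.22807)/(-6.8211)] = 2.96·0.50464 = 1.4937 g/L.

1.49 g/L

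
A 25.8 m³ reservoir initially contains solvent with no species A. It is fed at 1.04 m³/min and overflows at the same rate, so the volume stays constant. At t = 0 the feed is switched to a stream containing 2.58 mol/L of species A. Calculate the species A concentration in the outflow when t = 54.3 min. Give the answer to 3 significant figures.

Transient balance on the dissolved component: V dC/dt = Q(C_in − C).
Time constant τ = V/Q = 25.8/1.04 = 24.808 min.
Solution: C(t) = C_in + (C₀ − C_in) e^(−t/τ).
C(54.3) = 2.58 + (0 − 2.58)·e^(−54.3/24.808) = 2.58 + (-2.5800)·0.11205 = 2.2909 mol/L.

2.29 mol/L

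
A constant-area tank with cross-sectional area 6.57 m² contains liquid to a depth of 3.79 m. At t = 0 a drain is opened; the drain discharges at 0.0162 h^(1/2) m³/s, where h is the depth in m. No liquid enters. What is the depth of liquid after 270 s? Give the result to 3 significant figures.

2.60 m

A dh/dt = −Q_out = −0.0162 √h.
Separate and integrate: 2(√h − √h₀) = −(0.0162/A) t.
√h = √3.79 − 0.0162·270/(2·6.57) = 1.9468 − 0.33288 = 1.6139.
h = 1.6139² = 2.6047 m.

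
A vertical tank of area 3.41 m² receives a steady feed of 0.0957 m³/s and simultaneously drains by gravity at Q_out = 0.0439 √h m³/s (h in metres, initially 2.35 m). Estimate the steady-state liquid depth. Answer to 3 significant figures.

Unsteady balance on liquid volume: A dh/dt = Q_in − 0.0439 √h. At steady state dh/dt = 0:
Q_in = 0.0439 √h_ss ⇒ √h_ss = 0.0957/0.0439 = 2.1800.
h_ss = 2.1800² = 4.7522 m. (Since h₀ = 2.35 m < h_ss, the level will rise toward this value.)

4.75 m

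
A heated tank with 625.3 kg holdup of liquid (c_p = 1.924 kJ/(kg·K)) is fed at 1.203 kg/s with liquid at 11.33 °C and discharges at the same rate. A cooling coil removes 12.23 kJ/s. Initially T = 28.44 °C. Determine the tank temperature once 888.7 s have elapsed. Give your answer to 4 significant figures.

First-law balance (no shaft work): M c_p dT/dt = ṁ c_p (T_in − T) − 12.23.
Rearrange: dT/dt = (T_ss − T)/τ with τ = M/ṁ = 519.784 s and T_ss = T_in − Q̇/(ṁ c_p) = 6.04609 °C.
Integrating: T(t) = T_ss + (T₀ − T_ss) e^(−t/τ).
T(888.7) = 6.04609 + (22.3939)·e^(−888.7/519.784) = 6.04609 + (22.3939)·0.180911 = 10.0974 °C.

10.10 °C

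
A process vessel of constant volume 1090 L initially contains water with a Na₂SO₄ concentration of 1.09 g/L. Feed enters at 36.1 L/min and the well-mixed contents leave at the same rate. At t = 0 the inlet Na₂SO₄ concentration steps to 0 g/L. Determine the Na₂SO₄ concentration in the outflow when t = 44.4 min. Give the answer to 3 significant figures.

Mass balance on the solute (V constant): V dC/dt = Q(C_in − C).
Rewrite as dC/dt + C/τ = C_in/τ, τ = V/Q = 30.194 min.
C approaches C_in exponentially: C(t) = C_in + (C₀ − C_in) e^(−t/τ).
C(44.4) = 0 + (1.09 − 0)·e^(−44.4/30.194) = 0 + (1.0900)·0.22981 = 0.25049 g/L.

0.250 g/L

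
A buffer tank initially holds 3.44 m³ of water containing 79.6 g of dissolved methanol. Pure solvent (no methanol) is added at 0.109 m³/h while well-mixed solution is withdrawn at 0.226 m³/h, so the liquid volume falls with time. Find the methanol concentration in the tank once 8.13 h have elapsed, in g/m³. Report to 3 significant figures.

17.1 g/m³

Let m(t) be the amount of methanol. Volume: V(t) = V₀ + (Q_in − Q_out) t = 3.44 − 0.11700 t; V(8.13) = 2.4888 m³.
No methanol enters, so dm/dt = −Q_out · (m/V).
dm/m = −Q_out dt/(V₀ − 0.11700 t); integrating gives ln(m/m₀) = −(Q_out/(Q_in−Q_out)) ln(V/V₀).
m = m₀ (V₀/V)^(Q_out/(Q_in−Q_out)) = 79.6 × (3.44/2.4888)^(-1.9316) = 42.598 g.
C = m/V = 42.598/2.4888 = 17.116 g/m³.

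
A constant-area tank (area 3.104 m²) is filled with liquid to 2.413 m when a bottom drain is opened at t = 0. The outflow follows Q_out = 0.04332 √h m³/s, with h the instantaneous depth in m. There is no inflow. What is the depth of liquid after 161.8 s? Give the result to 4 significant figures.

With no inflow, A dh/dt = −0.04332 √h.
This is separable: 2 d(√h)/dt = −0.04332/A, so √h = √h₀ − (0.04332/(2A)) t.
√h = √2.413 − 0.04332·161.8/(2·3.104) = 1.55338 − 1.12906 = 0.424328.
h = 0.424328² = 0.180054 m.

0.1801 m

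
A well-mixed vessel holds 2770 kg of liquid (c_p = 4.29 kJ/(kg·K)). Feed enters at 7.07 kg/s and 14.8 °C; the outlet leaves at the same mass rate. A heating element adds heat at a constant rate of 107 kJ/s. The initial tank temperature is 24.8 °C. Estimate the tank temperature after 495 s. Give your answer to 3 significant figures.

M c_p dT/dt = ṁ c_p (T_in − T) + Q̇.
τ = M/ṁ = 391.80 s; T_ss = T_in + Q̇/(ṁ c_p) = 14.8 + 107/(7.07·4.29) = 18.328 °C.
Solution: T(t) = T_ss + (T₀ − T_ss) e^(−t/τ).
T(495) = 18.328 + (6.4722)·e^(−495/391.80) = 18.328 + (6.4722)·0.28269 = 20.157 °C.

20.2 °C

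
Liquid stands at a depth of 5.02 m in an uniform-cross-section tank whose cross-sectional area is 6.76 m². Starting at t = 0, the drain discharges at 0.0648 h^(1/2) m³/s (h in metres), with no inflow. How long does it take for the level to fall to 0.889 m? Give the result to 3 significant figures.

A dh/dt = −Q_out = −0.0648 √h.
∫ h^(−1/2) dh = −(0.0648/A) ∫ dt, giving 2√h = 2√h₀ − (0.0648/A) t.
t = 2A(√h₀ − √h)/0.0648 = 2·6.76·(√5.02 − √0.889)/0.0648
  = 13.520 × (2.2405 − 0.94287) / 0.0648 = 270.75 s.

271 s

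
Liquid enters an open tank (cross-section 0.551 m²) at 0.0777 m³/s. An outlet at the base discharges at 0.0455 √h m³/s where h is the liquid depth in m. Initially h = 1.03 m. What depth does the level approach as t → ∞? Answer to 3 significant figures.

2.92 m

Level balance: A dh/dt = 0.0777 − 0.0455 √h. Setting dh/dt = 0:
Q_in = 0.0455 √h_ss ⇒ √h_ss = 0.0777/0.0455 = 1.7077.
h_ss = 1.7077² = 2.9162 m. (Since h₀ = 1.03 m < h_ss, the level will rise toward this value.)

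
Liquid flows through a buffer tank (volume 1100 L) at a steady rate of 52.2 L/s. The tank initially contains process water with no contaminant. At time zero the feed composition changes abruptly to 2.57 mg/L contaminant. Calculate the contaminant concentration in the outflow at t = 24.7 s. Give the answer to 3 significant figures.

1.77 mg/L

Accumulation = in − out for the solute gives V dC/dt = Q(C_in − C).
Time constant τ = V/Q = 1100/52.2 = 21.073 s.
This is linear first-order; C(t) = C_in + (C₀ − C_in) e^(−t/τ).
C(24.7) = 2.57 + (0 − 2.57)·e^(−24.7/21.073) = 2.57 + (-2.5700)·0.30971 = 1.7741 mg/L.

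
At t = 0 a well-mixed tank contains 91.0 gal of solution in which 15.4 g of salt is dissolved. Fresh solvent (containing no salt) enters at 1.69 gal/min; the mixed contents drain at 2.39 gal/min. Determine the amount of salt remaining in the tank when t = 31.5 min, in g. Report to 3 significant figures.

5.97 g

Total volume: dV/dt = Q_in − Q_out = -0.70000 gal/min, so V(t) = 91.0 − 0.70000 t and V(31.5) = 68.950 gal.
Solute balance: dm/dt = 0 − Q_out C = −Q_out m/V(t).
Separate: dm/m = −Q_out dt/V(t) ⇒ ln(m/m₀) = −(Q_out/(Q_in−Q_out)) ln(V/V₀).
m = m₀ (V₀/V)^(Q_out/(Q_in−Q_out)) = 15.4 × (91.0/68.950)^(-3.4143) = 5.9714 g.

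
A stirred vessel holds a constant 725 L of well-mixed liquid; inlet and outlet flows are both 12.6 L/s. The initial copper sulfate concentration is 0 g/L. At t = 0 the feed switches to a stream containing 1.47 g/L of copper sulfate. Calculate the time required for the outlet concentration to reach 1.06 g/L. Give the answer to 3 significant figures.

73.5 s

Species balance: V dC/dt = Q(C_in − C) ⇒ τ = V/Q = 57.540 s.
C(t) = C_in + (C₀ − C_in) e^(−t/τ). Set C = 1.06 and solve for t:
e^(−t/τ) = (C − C_in)/(C₀ − C_in) = (1.06 − 1.47)/(0 − 1.47) = 0.27891
t = −τ ln(…) = 57.540 × 1.2769 = 73.470 s.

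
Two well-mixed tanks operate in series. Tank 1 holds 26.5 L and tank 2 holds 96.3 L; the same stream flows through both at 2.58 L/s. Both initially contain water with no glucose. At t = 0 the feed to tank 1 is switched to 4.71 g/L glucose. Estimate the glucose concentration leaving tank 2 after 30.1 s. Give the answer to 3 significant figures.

1.90 g/L

Each tank obeys Vᵢ dCᵢ/dt = Q(Cᵢ₋₁ − Cᵢ), so τᵢ = Vᵢ/Q.
τ₁ = 26.5/2.58 = 10.271 s; τ₂ = 96.3/2.58 = 37.326 s.
Solving the cascade with C₁(0)=C₂(0)=0 gives C₂(t) = C_in[1 − (τ₁ e^(−t/τ₁) − τ₂ e^(−t/τ₂))/(τ₁ − τ₂)].
At t = 30.1: e^(−t/τ₁) = 0.053371, e^(−t/τ₂) = 0.44645.
C₂ = 4.71·[1 − (10.271·0.053371 − 37.326·0.44645)/(-27.054)] = 4.71·0.40431 = 1.9043 g/L.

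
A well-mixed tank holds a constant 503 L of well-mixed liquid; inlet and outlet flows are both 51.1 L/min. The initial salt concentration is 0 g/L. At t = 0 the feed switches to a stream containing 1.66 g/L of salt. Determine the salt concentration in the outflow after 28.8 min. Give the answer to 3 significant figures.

1.57 g/L

Species balance on the tank: V dC/dt = Q(C_in − C).
So dC/dt = (C_in − C)/τ with τ = V/Q = 503/51.1 = 9.8434 min.
Solution: C(t) = C_in + (C₀ − C_in) e^(−t/τ).
C(28.8) = 1.66 + (0 − 1.66)·e^(−28.8/9.8434) = 1.66 + (-1.6600)·0.053622 = 1.5710 g/L.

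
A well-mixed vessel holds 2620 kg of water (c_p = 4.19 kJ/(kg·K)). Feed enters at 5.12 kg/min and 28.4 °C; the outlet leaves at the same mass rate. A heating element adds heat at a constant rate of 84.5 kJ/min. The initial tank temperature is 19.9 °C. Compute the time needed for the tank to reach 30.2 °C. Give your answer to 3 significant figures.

901 min

Unsteady energy balance on the tank contents: M c_p dT/dt = ṁ c_p (T_in − T) + 84.5.
τ = M/ṁ = 511.72 min; T_ss = T_in + Q̇/(ṁ c_p) = 32.339 °C.
T(t) = T_ss + (T₀ − T_ss) e^(−t/τ). Set T = 30.2:
e^(−t/τ) = (30.2 − 32.339)/(19.9 − 32.339) = 0.17195
t = −511.72 · ln(0.17195) = 900.90 min.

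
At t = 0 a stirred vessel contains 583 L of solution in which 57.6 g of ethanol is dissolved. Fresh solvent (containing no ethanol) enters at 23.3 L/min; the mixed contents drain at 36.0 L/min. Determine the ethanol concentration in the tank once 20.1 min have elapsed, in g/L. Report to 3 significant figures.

Let m(t) be the amount of ethanol. Volume: V(t) = V₀ + (Q_in − Q_out) t = 583 − 12.700 t; V(20.1) = 327.73 L.
No ethanol enters, so dm/dt = −Q_out · (m/V).
dm/m = −Q_out dt/(V₀ − 12.700 t); integrating gives ln(m/m₀) = −(Q_out/(Q_in−Q_out)) ln(V/V₀).
m = m₀ (V₀/V)^(Q_out/(Q_in−Q_out)) = 57.6 × (583/327.73)^(-2.8346) = 11.255 g.
C = m/V = 11.255/327.73 = 0.034341 g/L.

0.0343 g/L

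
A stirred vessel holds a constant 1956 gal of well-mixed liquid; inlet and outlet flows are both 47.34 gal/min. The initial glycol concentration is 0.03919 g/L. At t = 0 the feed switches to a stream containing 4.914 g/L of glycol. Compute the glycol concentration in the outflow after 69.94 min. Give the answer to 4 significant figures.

Accumulation = in − out for the solute gives V dC/dt = Q(C_in − C).
So dC/dt = (C_in − C)/τ with τ = V/Q = 1956/47.34 = 41.3181 min.
C approaches C_in exponentially: C(t) = C_in + (C₀ − C_in) e^(−t/τ).
C(69.94) = 4.914 + (0.03919 − 4.914)·e^(−69.94/41.3181) = 4.914 + (-4.87481)·0.184018 = 4.01695 g/L.

4.017 g/L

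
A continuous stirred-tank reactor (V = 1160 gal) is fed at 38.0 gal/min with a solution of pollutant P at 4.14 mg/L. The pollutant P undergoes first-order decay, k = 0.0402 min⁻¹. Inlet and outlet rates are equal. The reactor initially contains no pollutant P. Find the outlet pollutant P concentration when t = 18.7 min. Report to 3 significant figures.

V dC/dt = Q(C_in − C) − k V C.
dC/dt = (Q/V) C_in − (Q/V + k) C; effective rate a = Q/V + k = 0.032759 + 0.0402 = 0.072959 min⁻¹.
C_ss = Q C_in/(Q + kV) = 1.8589 mg/L; C(t) = C_ss + (C₀ − C_ss) e^(−a t).
C(18.7) = 1.8589 + (-1.8589)·e^(−0.072959·18.7) = 1.8589 + (-1.8589)·0.25555 = 1.3838 mg/L.

1.38 mg/L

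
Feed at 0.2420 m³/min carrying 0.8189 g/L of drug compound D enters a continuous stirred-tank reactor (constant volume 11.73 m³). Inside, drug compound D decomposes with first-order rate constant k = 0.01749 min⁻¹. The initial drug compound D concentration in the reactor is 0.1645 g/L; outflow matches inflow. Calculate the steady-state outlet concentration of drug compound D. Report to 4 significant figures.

0.4432 g/L

Species balance: V dC/dt = Q C_in − Q C − k V C.
At steady state: 0 = Q C_in − (Q + kV) C_ss, so C_ss = Q C_in/(Q + kV).
C_ss = 0.2420·0.8189/(0.2420 + 0.01749·11.73) = 0.198174/0.447158 = 0.443185 g/L.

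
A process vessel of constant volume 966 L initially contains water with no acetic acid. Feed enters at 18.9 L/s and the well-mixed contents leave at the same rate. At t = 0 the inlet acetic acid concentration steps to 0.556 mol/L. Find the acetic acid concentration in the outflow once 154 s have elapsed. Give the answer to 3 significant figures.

Unsteady species balance (constant V, well mixed): V dC/dt = Q(C_in − C).
Rewrite as dC/dt + C/τ = C_in/τ, τ = V/Q = 51.111 s.
Integrating: C(t) = C_in + (C₀ − C_in) e^(−t/τ).
C(154) = 0.556 + (0 − 0.556)·e^(−154/51.111) = 0.556 + (-0.55600)·0.049142 = 0.52868 mol/L.

0.529 mol/L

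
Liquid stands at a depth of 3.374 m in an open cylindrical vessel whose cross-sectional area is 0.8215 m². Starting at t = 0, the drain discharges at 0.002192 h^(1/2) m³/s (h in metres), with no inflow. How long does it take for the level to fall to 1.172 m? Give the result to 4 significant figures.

A dh/dt = −Q_out = −0.002192 √h.
This is separable: 2 d(√h)/dt = −0.002192/A, so √h = √h₀ − (0.002192/(2A)) t.
t = 2A(√h₀ − √h)/0.002192 = 2·0.8215·(√3.374 − √1.172)/0.002192
  = 1.64300 × (1.83685 − 1.08259) / 0.002192 = 565.348 s.

565.3 s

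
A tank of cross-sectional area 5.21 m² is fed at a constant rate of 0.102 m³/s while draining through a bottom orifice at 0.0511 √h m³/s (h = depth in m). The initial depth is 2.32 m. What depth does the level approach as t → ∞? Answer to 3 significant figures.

Level balance: A dh/dt = 0.102 − 0.0511 √h. Setting dh/dt = 0:
Q_in = 0.0511 √h_ss ⇒ √h_ss = 0.102/0.0511 = 1.9961.
h_ss = 1.9961² = 3.9844 m. (Since h₀ = 2.32 m < h_ss, the level will rise toward this value.)

3.98 m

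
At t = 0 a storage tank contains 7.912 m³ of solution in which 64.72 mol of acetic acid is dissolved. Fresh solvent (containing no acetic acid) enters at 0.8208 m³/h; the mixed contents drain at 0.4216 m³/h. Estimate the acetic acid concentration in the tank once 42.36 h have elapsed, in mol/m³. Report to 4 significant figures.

Total volume: dV/dt = Q_in − Q_out = 0.399200 m³/h, so V(t) = 7.912 + 0.399200 t and V(42.36) = 24.8221 m³.
No acetic acid enters, so dm/dt = −Q_out · (m/V).
Separate: dm/m = −Q_out dt/V(t) ⇒ ln(m/m₀) = −(Q_out/(Q_in−Q_out)) ln(V/V₀).
m = m₀ (V₀/V)^(Q_out/(Q_in−Q_out)) = 64.72 × (7.912/24.8221)^(1.05611) = 19.3474 mol.
C = m/V = 19.3474/24.8221 = 0.779444 mol/m³.

0.7794 mol/m³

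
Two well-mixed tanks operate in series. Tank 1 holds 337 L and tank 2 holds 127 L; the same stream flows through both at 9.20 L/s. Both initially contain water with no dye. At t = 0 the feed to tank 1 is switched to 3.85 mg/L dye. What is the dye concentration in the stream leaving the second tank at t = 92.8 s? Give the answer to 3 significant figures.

Species balance on tank i: dCᵢ/dt = (Cᵢ₋₁ − Cᵢ)/τᵢ with τᵢ = Vᵢ/Q.
τ₁ = 337/9.20 = 36.630 s; τ₂ = 127/9.20 = 13.804 s.
Tank 1: C₁ = C_in(1 − e^(−t/τ₁)). Tank 2 (τ₁ ≠ τ₂): C₂ = C_in[1 − (τ₁ e^(−t/τ₁) − τ₂ e^(−t/τ₂))/(τ₁ − τ₂)].
At t = 92.8: e^(−t/τ₁) = 0.079388, e^(−t/τ₂) = 0.0012035.
C₂ = 3.85·[1 − (36.630·0.079388 − 13.804·0.0012035)/(22.826)] = 3.85·0.87333 = 3.3623 mg/L.

3.36 mg/L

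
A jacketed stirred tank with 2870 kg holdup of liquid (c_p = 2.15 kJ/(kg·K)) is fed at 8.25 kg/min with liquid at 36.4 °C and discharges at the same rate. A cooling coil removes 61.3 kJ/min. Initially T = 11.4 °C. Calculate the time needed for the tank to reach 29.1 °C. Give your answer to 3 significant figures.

First-law balance (no shaft work): M c_p dT/dt = ṁ c_p (T_in − T) − 61.3.
τ = M/ṁ = 347.88 min; T_ss = T_in − Q̇/(ṁ c_p) = 32.944 °C.
T(t) = T_ss + (T₀ − T_ss) e^(−t/τ). Set T = 29.1:
e^(−t/τ) = (29.1 − 32.944)/(11.4 − 32.944) = 0.17843
t = −347.88 · ln(0.17843) = 599.59 min.

600 min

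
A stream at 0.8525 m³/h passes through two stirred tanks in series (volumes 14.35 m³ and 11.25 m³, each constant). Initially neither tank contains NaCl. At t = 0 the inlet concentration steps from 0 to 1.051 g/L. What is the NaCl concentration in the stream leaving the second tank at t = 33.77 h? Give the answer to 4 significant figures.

0.6918 g/L

Species balance on tank i: dCᵢ/dt = (Cᵢ₋₁ − Cᵢ)/τᵢ with τᵢ = Vᵢ/Q.
τ₁ = 14.35/0.8525 = 16.8328 h; τ₂ = 11.25/0.8525 = 13.1965 h.
Solving the cascade with C₁(0)=C₂(0)=0 gives C₂(t) = C_in[1 − (τ₁ e^(−t/τ₁) − τ₂ e^(−t/τ₂))/(τ₁ − τ₂)].
At t = 33.77: e^(−t/τ₁) = 0.134499, e^(−t/τ₂) = 0.0773809.
C₂ = 1.051·[1 − (16.8328·0.134499 − 13.1965·0.0773809)/(3.63636)] = 1.051·0.658216 = 0.691786 g/L.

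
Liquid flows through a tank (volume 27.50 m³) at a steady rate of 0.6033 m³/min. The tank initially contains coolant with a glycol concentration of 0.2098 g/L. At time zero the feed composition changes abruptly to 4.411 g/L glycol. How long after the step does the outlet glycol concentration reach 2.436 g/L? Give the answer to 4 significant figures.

34.41 min

Species balance: V dC/dt = Q(C_in − C) ⇒ τ = V/Q = 45.5826 min.
C(t) = C_in + (C₀ − C_in) e^(−t/τ). Set C = 2.436 and solve for t:
e^(−t/τ) = (C − C_in)/(C₀ − C_in) = (2.436 − 4.411)/(0.2098 − 4.411) = 0.470104
t = −τ ln(…) = 45.5826 × 0.754802 = 34.4059 min.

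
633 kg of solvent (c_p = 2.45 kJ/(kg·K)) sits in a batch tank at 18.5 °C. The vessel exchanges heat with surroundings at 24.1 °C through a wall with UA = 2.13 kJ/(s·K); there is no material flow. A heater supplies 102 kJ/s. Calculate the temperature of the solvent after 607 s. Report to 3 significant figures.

48.7 °C

M c_p dT/dt = −UA(T − T_amb) + Q̇.
dT/dt = (T_ss − T)/τ with T_ss = T_amb + Q̇/UA = 24.1 + 102/2.13 = 71.987 °C, τ = M c_p/UA = 633·2.45/2.13 = 728.10 s.
Integrating: T(t) = T_ss + (T₀ − T_ss) e^(−t/τ).
T(607) = 71.987 + (-53.487)·0.43445 = 48.750 °C.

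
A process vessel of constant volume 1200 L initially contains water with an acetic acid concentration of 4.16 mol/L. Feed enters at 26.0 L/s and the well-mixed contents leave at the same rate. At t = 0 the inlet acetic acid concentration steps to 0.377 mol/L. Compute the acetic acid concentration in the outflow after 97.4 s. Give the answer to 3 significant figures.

0.835 mol/L

Species balance on the tank: V dC/dt = Q(C_in − C).
Rewrite as dC/dt + C/τ = C_in/τ, τ = V/Q = 46.154 s.
Solution: C(t) = C_in + (C₀ − C_in) e^(−t/τ).
C(97.4) = 0.377 + (4.16 − 0.377)·e^(−97.4/46.154) = 0.377 + (3.7830)·0.12120 = 0.83549 mol/L.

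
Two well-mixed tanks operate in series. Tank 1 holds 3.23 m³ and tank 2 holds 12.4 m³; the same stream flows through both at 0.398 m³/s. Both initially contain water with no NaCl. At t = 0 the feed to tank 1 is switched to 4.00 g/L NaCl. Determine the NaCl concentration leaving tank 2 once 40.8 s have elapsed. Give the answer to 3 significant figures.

Species balance on tank i: dCᵢ/dt = (Cᵢ₋₁ − Cᵢ)/τᵢ with τᵢ = Vᵢ/Q.
τ₁ = 3.23/0.398 = 8.1156 s; τ₂ = 12.4/0.398 = 31.156 s.
Solving the cascade with C₁(0)=C₂(0)=0 gives C₂(t) = C_in[1 − (τ₁ e^(−t/τ₁) − τ₂ e^(−t/τ₂))/(τ₁ − τ₂)].
At t = 40.8: e^(−t/τ₁) = 0.0065560, e^(−t/τ₂) = 0.26994.
C₂ = 4.00·[1 − (8.1156·0.0065560 − 31.156·0.26994)/(-23.040)] = 4.00·0.63728 = 2.5491 g/L.

2.55 g/L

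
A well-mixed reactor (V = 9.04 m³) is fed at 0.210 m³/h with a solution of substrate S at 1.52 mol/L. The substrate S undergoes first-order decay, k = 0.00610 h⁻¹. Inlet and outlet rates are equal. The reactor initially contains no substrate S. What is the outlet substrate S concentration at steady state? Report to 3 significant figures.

V dC/dt = Q(C_in − C) − k V C.
Steady state (dC/dt = 0): C_ss = Q C_in/(Q + kV) = C_in/(1 + kV/Q).
C_ss = 0.210·1.52/(0.210 + 0.00610·9.04) = 0.31920/0.26514 = 1.2039 mol/L.

1.20 mol/L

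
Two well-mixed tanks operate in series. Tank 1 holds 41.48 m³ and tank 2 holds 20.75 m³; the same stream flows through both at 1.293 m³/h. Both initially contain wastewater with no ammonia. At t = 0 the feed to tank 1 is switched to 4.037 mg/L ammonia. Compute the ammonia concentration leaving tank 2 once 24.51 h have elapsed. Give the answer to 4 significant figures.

Each tank obeys Vᵢ dCᵢ/dt = Q(Cᵢ₋₁ − Cᵢ), so τᵢ = Vᵢ/Q.
τ₁ = 41.48/1.293 = 32.0804 h; τ₂ = 20.75/1.293 = 16.0480 h.
Tank 1: C₁ = C_in(1 − e^(−t/τ₁)). Tank 2 (τ₁ ≠ τ₂): C₂ = C_in[1 − (τ₁ e^(−t/τ₁) − τ₂ e^(−t/τ₂))/(τ₁ − τ₂)].
At t = 24.51: e^(−t/τ₁) = 0.465792, e^(−t/τ₂) = 0.217122.
C₂ = 4.037·[1 − (32.0804·0.465792 − 16.0480·0.217122)/(16.0325)] = 4.037·0.285299 = 1.15175 mg/L.

1.152 mg/L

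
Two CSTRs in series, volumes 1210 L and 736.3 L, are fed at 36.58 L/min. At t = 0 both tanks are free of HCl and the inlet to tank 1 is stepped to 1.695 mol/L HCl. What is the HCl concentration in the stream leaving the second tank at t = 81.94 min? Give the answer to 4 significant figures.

Species balance on tank i: dCᵢ/dt = (Cᵢ₋₁ − Cᵢ)/τᵢ with τᵢ = Vᵢ/Q.
τ₁ = 1210/36.58 = 33.0782 min; τ₂ = 736.3/36.58 = 20.1285 min.
Solving the cascade with C₁(0)=C₂(0)=0 gives C₂(t) = C_in[1 − (τ₁ e^(−t/τ₁) − τ₂ e^(−t/τ₂))/(τ₁ − τ₂)].
At t = 81.94: e^(−t/τ₁) = 0.0839813, e^(−t/τ₂) = 0.0170629.
C₂ = 1.695·[1 − (33.0782·0.0839813 − 20.1285·0.0170629)/(12.9497)] = 1.695·0.812004 = 1.37635 mol/L.

1.376 mol/L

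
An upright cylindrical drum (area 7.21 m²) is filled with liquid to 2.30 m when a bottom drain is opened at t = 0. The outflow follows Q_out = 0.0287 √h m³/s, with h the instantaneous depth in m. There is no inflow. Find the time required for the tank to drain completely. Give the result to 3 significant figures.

762 s

With no inflow, A dh/dt = −0.0287 √h.
This is separable: 2 d(√h)/dt = −0.0287/A, so √h = √h₀ − (0.0287/(2A)) t.
Tank is empty when √h = 0: t_empty = 2A√h₀/0.0287.
t_empty = 2·7.21·√2.30/0.0287 = 14.420·1.5166/0.0287 = 761.99 s.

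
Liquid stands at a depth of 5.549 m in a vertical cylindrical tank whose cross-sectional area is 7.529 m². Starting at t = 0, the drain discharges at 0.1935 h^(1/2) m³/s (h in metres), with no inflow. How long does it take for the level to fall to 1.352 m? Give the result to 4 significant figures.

Volume balance on the tank: A dh/dt = −0.1935 √h.
∫ h^(−1/2) dh = −(0.1935/A) ∫ dt, giving 2√h = 2√h₀ − (0.1935/A) t.
t = 2A(√h₀ − √h)/0.1935 = 2·7.529·(√5.549 − √1.352)/0.1935
  = 15.0580 × (2.35563 − 1.16276) / 0.1935 = 92.8286 s.

92.83 s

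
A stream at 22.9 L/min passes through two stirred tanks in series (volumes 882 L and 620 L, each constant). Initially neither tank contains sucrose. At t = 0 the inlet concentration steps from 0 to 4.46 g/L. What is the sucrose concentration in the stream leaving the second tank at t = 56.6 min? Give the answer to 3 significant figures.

2.31 g/L

Species balance on tank i: dCᵢ/dt = (Cᵢ₋₁ − Cᵢ)/τᵢ with τᵢ = Vᵢ/Q.
τ₁ = 882/22.9 = 38.515 min; τ₂ = 620/22.9 = 27.074 min.
Tank 1: C₁ = C_in(1 − e^(−t/τ₁)). Tank 2 (τ₁ ≠ τ₂): C₂ = C_in[1 − (τ₁ e^(−t/τ₁) − τ₂ e^(−t/τ₂))/(τ₁ − τ₂)].
At t = 56.6: e^(−t/τ₁) = 0.23003, e^(−t/τ₂) = 0.12362.
C₂ = 4.46·[1 − (38.515·0.23003 − 27.074·0.12362)/(11.441)] = 4.46·0.51816 = 2.3110 g/L.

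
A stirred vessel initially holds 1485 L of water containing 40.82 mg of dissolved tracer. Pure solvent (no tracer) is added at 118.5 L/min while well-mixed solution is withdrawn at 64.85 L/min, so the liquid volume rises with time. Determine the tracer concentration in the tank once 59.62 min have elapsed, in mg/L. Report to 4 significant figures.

0.002174 mg/L

Let m(t) be the amount of tracer. Volume: V(t) = V₀ + (Q_in − Q_out) t = 1485 + 53.6500 t; V(59.62) = 4683.61 L.
Species balance (pure solvent in): dm/dt = −Q_out · m/V(t).
Separate: dm/m = −Q_out dt/V(t) ⇒ ln(m/m₀) = −(Q_out/(Q_in−Q_out)) ln(V/V₀).
m = m₀ (V₀/V)^(Q_out/(Q_in−Q_out)) = 40.82 × (1485/4683.61)^(1.20876) = 10.1830 mg.
C = m/V = 10.1830/4683.61 = 0.00217418 mg/L.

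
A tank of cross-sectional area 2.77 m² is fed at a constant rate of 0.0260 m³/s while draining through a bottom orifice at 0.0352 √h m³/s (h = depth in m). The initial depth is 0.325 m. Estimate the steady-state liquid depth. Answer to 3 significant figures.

0.546 m

Level balance: A dh/dt = 0.0260 − 0.0352 √h. Setting dh/dt = 0:
Q_in = 0.0352 √h_ss ⇒ √h_ss = 0.0260/0.0352 = 0.73864.
h_ss = 0.73864² = 0.54558 m. (Since h₀ = 0.325 m < h_ss, the level will rise toward this value.)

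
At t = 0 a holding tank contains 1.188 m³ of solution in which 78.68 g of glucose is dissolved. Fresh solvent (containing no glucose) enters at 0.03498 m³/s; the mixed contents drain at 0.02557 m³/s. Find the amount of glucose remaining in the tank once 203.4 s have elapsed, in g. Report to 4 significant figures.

5.797 g

Let m(t) be the amount of glucose. Volume: V(t) = V₀ + (Q_in − Q_out) t = 1.188 + 0.00941000 t; V(203.4) = 3.10199 m³.
Species balance (pure solvent in): dm/dt = −Q_out · m/V(t).
dm/m = −Q_out dt/(V₀ + 0.00941000 t); integrating gives ln(m/m₀) = −(Q_out/(Q_in−Q_out)) ln(V/V₀).
m = m₀ (V₀/V)^(Q_out/(Q_in−Q_out)) = 78.68 × (1.188/3.10199)^(2.71732) = 5.79720 g.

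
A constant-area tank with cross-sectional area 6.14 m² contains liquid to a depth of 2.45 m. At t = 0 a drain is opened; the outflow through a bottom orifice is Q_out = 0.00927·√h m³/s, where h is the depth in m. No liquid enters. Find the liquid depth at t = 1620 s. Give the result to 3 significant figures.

0.117 m

Accumulation of liquid (constant cross-section A): A dh/dt = −0.00927 √h.
This is separable: 2 d(√h)/dt = −0.00927/A, so √h = √h₀ − (0.00927/(2A)) t.
√h = √2.45 − 0.00927·1620/(2·6.14) = 1.5652 − 1.2229 = 0.34233.
h = 0.34233² = 0.11719 m.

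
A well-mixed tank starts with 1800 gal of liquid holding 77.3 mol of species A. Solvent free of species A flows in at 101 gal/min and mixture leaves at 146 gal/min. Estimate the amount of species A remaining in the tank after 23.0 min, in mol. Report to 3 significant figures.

Let m(t) be the amount of species A. Volume: V(t) = V₀ + (Q_in − Q_out) t = 1800 − 45.000 t; V(23.0) = 765.00 gal.
No species A enters, so dm/dt = −Q_out · (m/V).
Separate: dm/m = −Q_out dt/V(t) ⇒ ln(m/m₀) = −(Q_out/(Q_in−Q_out)) ln(V/V₀).
m = m₀ (V₀/V)^(Q_out/(Q_in−Q_out)) = 77.3 × (1800/765.00)^(-3.2444) = 4.8140 mol.

4.81 mol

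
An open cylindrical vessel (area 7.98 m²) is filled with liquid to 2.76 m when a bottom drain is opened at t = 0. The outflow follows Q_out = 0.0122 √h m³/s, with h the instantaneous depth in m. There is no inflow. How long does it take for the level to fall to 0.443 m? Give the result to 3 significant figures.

With no inflow, A dh/dt = −0.0122 √h.
∫ h^(−1/2) dh = −(0.0122/A) ∫ dt, giving 2√h = 2√h₀ − (0.0122/A) t.
t = 2A(√h₀ − √h)/0.0122 = 2·7.98·(√2.76 − √0.443)/0.0122
  = 15.960 × (1.6613 − 0.66558) / 0.0122 = 1302.6 s.

1300 s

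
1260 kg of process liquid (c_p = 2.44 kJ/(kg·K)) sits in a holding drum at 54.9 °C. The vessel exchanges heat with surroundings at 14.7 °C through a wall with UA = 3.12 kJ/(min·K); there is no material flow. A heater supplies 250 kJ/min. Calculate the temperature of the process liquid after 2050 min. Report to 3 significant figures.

89.8 °C

M c_p dT/dt = −UA(T − T_amb) + Q̇.
dT/dt = (T_ss − T)/τ with T_ss = T_amb + Q̇/UA = 14.7 + 250/3.12 = 94.828 °C, τ = M c_p/UA = 1260·2.44/3.12 = 985.38 min.
Integrating: T(t) = T_ss + (T₀ − T_ss) e^(−t/τ).
T(2050) = 94.828 + (-39.928)·0.12488 = 89.842 °C.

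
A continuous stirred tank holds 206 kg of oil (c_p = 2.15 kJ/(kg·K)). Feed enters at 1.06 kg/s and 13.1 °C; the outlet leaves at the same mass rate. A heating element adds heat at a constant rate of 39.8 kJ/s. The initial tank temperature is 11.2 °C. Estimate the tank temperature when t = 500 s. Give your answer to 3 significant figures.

M c_p dT/dt = ṁ c_p (T_in − T) + Q̇.
τ = M/ṁ = 194.34 s; T_ss = T_in + Q̇/(ṁ c_p) = 13.1 + 39.8/(1.06·2.15) = 30.564 °C.
This is linear first-order; T(t) = T_ss + (T₀ − T_ss) e^(−t/τ).
T(500) = 30.564 + (-19.364)·e^(−500/194.34) = 30.564 + (-19.364)·0.076320 = 29.086 °C.

29.1 °C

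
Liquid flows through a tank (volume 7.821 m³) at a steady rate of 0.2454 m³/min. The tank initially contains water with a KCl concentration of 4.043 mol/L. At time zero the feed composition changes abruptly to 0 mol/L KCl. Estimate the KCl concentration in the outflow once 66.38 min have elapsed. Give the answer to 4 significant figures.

0.5037 mol/L

Species balance on the tank: V dC/dt = Q(C_in − C).
Rewrite as dC/dt + C/τ = C_in/τ, τ = V/Q = 31.8704 min.
Solution: C(t) = C_in + (C₀ − C_in) e^(−t/τ).
C(66.38) = 0 + (4.043 − 0)·e^(−66.38/31.8704) = 0 + (4.04300)·0.124580 = 0.503676 mol/L.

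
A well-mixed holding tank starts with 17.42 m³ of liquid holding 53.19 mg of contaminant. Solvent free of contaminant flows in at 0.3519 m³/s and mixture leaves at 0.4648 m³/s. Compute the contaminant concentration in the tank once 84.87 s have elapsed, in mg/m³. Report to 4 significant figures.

Let m(t) be the amount of contaminant. Volume: V(t) = V₀ + (Q_in − Q_out) t = 17.42 − 0.112900 t; V(84.87) = 7.83818 m³.
Solute balance: dm/dt = 0 − Q_out C = −Q_out m/V(t).
dm/m = −Q_out dt/(V₀ − 0.112900 t); integrating gives ln(m/m₀) = −(Q_out/(Q_in−Q_out)) ln(V/V₀).
m = m₀ (V₀/V)^(Q_out/(Q_in−Q_out)) = 53.19 × (17.42/7.83818)^(-4.11692) = 1.98585 mg.
C = m/V = 1.98585/7.83818 = 0.253356 mg/m³.

0.2534 mg/m³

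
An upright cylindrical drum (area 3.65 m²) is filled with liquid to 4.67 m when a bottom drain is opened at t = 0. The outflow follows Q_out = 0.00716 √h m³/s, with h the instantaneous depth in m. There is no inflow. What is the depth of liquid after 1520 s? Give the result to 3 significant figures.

0.449 m

With no inflow, A dh/dt = −0.00716 √h.
∫ h^(−1/2) dh = −(0.00716/A) ∫ dt, giving 2√h = 2√h₀ − (0.00716/A) t.
√h = √4.67 − 0.00716·1520/(2·3.65) = 2.1610 − 1.4908 = 0.67017.
h = 0.67017² = 0.44913 m.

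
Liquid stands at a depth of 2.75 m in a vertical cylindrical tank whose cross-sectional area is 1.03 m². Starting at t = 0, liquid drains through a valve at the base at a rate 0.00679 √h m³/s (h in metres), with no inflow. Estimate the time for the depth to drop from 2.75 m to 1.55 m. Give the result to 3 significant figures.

With no inflow, A dh/dt = −0.00679 √h.
This is separable: 2 d(√h)/dt = −0.00679/A, so √h = √h₀ − (0.00679/(2A)) t.
t = 2A(√h₀ − √h)/0.00679 = 2·1.03·(√2.75 − √1.55)/0.00679
  = 2.0600 × (1.6583 − 1.2450) / 0.00679 = 125.40 s.

125 s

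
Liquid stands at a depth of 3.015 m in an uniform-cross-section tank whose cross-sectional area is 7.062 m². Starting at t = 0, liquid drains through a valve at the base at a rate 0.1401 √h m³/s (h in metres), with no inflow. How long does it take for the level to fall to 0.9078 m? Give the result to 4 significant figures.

With no inflow, A dh/dt = −0.1401 √h.
∫ h^(−1/2) dh = −(0.1401/A) ∫ dt, giving 2√h = 2√h₀ − (0.1401/A) t.
t = 2A(√h₀ − √h)/0.1401 = 2·7.062·(√3.015 − √0.9078)/0.1401
  = 14.1240 × (1.73638 − 0.952785) / 0.1401 = 78.9966 s.

79.00 s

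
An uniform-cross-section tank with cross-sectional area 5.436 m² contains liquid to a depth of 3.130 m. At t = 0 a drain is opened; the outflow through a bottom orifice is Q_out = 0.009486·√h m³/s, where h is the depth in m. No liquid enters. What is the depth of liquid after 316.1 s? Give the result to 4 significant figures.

A dh/dt = −Q_out = −0.009486 √h.
Separate and integrate: 2(√h − √h₀) = −(0.009486/A) t.
√h = √3.130 − 0.009486·316.1/(2·5.436) = 1.76918 − 0.275802 = 1.49338.
h = 1.49338² = 2.23018 m.

2.230 m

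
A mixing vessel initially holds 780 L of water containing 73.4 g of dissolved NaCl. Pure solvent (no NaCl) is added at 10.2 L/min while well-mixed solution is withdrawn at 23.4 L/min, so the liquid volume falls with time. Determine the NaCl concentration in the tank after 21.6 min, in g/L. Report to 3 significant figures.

Total volume: dV/dt = Q_in − Q_out = -13.200 L/min, so V(t) = 780 − 13.200 t and V(21.6) = 494.88 L.
Species balance (pure solvent in): dm/dt = −Q_out · m/V(t).
Separate: dm/m = −Q_out dt/V(t) ⇒ ln(m/m₀) = −(Q_out/(Q_in−Q_out)) ln(V/V₀).
m = m₀ (V₀/V)^(Q_out/(Q_in−Q_out)) = 73.4 × (780/494.88)^(-1.7727) = 32.765 g.
C = m/V = 32.765/494.88 = 0.066209 g/L.

0.0662 g/L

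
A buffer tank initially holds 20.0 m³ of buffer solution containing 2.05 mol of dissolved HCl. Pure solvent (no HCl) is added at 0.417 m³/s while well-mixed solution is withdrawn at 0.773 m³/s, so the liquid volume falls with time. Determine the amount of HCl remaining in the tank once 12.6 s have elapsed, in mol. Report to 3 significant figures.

Let m(t) be the amount of HCl. Volume: V(t) = V₀ + (Q_in − Q_out) t = 20.0 − 0.35600 t; V(12.6) = 15.514 m³.
Species balance (pure solvent in): dm/dt = −Q_out · m/V(t).
Separate: dm/m = −Q_out dt/V(t) ⇒ ln(m/m₀) = −(Q_out/(Q_in−Q_out)) ln(V/V₀).
m = m₀ (V₀/V)^(Q_out/(Q_in−Q_out)) = 2.05 × (20.0/15.514)^(-2.1713) = 1.1810 mol.

1.18 mol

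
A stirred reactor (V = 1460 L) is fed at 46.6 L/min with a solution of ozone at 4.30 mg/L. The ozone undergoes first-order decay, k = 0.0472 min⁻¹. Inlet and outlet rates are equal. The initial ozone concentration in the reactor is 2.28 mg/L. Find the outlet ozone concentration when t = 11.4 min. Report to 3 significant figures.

1.96 mg/L

Species balance: V dC/dt = Q C_in − Q C − k V C.
This is linear with rate a = Q/V + k = 0.079118 min⁻¹.
C_ss = Q C_in/(Q + kV) = 1.7347 mg/L; C(t) = C_ss + (C₀ − C_ss) e^(−a t).
C(11.4) = 1.7347 + (0.54529)·e^(−0.079118·11.4) = 1.7347 + (0.54529)·0.40578 = 1.9560 mg/L.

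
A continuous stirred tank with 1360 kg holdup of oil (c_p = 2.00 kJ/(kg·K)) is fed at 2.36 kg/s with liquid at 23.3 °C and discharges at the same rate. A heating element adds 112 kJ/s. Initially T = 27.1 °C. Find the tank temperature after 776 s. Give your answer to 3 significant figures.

41.8 °C

Unsteady energy balance on the tank contents: M c_p dT/dt = ṁ c_p (T_in − T) + 112.
τ = M/ṁ = 576.27 s; T_ss = T_in + Q̇/(ṁ c_p) = 23.3 + 112/(2.36·2.00) = 47.029 °C.
T approaches T_ss exponentially: T(t) = T_ss + (T₀ − T_ss) e^(−t/τ).
T(776) = 47.029 + (-19.929)·e^(−776/576.27) = 47.029 + (-19.929)·0.26013 = 41.845 °C.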